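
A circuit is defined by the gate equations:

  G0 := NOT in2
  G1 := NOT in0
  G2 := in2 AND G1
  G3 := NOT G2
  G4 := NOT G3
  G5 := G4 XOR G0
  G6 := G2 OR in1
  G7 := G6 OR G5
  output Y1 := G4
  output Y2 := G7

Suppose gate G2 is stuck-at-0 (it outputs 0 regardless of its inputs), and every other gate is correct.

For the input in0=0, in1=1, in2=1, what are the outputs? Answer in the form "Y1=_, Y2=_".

Propagate with G2 forced: G0=0, G1=1, G2=0 [stuck-at-0], G3=1, G4=0, G5=0, G6=1, G7=1.
So the outputs are Y1=0, Y2=1. (Without the fault they would be Y1=1, Y2=1.)

Y1=0, Y2=1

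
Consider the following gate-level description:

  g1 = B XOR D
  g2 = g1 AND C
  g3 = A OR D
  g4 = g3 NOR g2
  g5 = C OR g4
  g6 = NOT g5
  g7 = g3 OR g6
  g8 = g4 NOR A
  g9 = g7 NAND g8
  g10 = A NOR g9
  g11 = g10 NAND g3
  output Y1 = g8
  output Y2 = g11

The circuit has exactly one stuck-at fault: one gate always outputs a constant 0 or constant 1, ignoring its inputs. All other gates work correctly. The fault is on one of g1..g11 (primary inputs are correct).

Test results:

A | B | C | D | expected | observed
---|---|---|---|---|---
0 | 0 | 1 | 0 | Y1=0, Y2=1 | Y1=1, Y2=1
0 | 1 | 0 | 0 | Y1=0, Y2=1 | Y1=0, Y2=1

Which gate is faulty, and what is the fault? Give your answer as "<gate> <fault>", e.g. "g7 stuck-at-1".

Fault-free values for test 1 (A=0, B=0, C=1, D=0): g1=0, g2=0, g3=0, g4=1, g5=1, g6=0, g7=0, g8=0, g9=1, g10=0, g11=1, giving Y1=0, Y2=1. Observed Y1=1, Y2=1.
Test 1: faults giving observed Y1=1, Y2=1 are {g1 stuck-at-1, g2 stuck-at-1, g4 stuck-at-0, g8 stuck-at-1}.
Test 2 (A=0, B=1, C=0, D=0): fault-free g1=1, g2=0, g3=0, g4=1, g5=1, g6=0, g7=0, g8=0, g9=1, g10=0, g11=1 → Y1=0, Y2=1; observed Y1=0, Y2=1. Eliminates g2 stuck-at-1, g4 stuck-at-0, g8 stuck-at-1.
Only g1 stuck-at-1 is consistent with every test.

g1 stuck-at-1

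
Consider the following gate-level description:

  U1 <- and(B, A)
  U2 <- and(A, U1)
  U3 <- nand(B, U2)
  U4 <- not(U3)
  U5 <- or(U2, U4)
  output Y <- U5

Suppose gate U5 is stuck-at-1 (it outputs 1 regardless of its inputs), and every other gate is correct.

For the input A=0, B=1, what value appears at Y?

Propagate with U5 forced: U1=0, U2=0, U3=1, U4=0, U5=1 [stuck-at-1].
So Y = 1. (Without the fault it would be 0.)

1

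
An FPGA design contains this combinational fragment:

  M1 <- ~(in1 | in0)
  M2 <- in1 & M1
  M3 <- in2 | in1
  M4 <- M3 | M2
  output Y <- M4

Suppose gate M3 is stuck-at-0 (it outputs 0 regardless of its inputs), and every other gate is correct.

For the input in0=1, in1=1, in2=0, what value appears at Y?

0

Propagate with M3 forced: M1=0, M2=0, M3=0 [stuck-at-0], M4=0.
So Y = 0. (Without the fault it would be 1.)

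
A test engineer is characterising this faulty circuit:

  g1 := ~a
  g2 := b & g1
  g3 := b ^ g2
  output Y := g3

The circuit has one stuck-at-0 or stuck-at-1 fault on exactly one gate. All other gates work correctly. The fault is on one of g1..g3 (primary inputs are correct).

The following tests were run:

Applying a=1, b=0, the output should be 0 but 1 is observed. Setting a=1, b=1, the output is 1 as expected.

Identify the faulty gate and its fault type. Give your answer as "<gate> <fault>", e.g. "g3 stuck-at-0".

Fault-free values for test 1 (a=1, b=0): g1=0, g2=0, g3=0, giving Y=0. Observed 1.
Test 1: faults giving observed 1 are {g2 stuck-at-1, g3 stuck-at-1}.
Test 2 (a=1, b=1): fault-free g1=0, g2=0, g3=1 → 1; observed 1. Eliminates g2 stuck-at-1.
Only g3 stuck-at-1 is consistent with every test.

g3 stuck-at-1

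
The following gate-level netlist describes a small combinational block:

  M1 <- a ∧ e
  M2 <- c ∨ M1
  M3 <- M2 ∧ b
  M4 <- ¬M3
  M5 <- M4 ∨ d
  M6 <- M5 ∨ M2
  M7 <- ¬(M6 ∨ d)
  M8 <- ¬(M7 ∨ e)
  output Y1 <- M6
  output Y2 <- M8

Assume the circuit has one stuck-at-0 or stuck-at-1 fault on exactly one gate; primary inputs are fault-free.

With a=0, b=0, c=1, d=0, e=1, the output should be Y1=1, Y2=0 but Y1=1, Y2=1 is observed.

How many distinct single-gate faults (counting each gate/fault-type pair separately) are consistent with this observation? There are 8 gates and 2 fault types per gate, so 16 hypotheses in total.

Fault-free: M1=0, M2=1, M3=0, M4=1, M5=1, M6=1, M7=0, M8=0 → Y1=1, Y2=0. Observed Y1=1, Y2=1.
  M1: none of the 2 fault types match ✗
  M2: none of the 2 fault types match ✗
  M3: none of the 2 fault types match ✗
  M4: none of the 2 fault types match ✗
  M5: none of the 2 fault types match ✗
  M6: none of the 2 fault types match ✗
  M7: none of the 2 fault types match ✗
  M8: stuck-at-1 ✓; others ✗
Consistent faults: {M8 stuck-at-1} — 1 in all.

1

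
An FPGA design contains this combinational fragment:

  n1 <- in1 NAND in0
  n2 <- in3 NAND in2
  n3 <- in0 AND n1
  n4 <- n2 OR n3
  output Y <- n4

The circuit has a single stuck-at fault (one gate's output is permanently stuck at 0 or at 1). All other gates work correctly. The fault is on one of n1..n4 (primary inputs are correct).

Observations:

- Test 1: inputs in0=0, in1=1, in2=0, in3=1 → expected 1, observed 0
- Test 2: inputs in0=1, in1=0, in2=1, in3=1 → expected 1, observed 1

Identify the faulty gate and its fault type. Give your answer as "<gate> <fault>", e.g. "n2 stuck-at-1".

Fault-free values for test 1 (in0=0, in1=1, in2=0, in3=1): n1=1, n2=1, n3=0, n4=1, giving Y=1. Observed 0.
Test 1: faults giving observed 0 are {n2 stuck-at-0, n4 stuck-at-0}.
Test 2 (in0=1, in1=0, in2=1, in3=1): fault-free n1=1, n2=0, n3=1, n4=1 → 1; observed 1. Eliminates n4 stuck-at-0.
Only n2 stuck-at-0 is consistent with every test.

n2 stuck-at-0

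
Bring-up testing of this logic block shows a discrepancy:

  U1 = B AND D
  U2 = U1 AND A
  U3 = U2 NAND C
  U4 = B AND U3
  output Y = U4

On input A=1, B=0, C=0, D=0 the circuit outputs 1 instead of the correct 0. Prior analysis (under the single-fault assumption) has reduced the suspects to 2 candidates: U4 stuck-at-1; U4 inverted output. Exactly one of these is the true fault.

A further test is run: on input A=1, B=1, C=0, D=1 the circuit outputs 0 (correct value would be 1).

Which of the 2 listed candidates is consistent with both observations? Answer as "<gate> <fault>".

U4 inverted output

Evaluate each candidate on input A=1, B=1, C=0, D=1:
  U4 stuck-at-1: U1=1, U2=1, U3=1, U4=1 [stuck-at-1] → 1 — eliminated
  U4 inverted output: U1=1, U2=1, U3=1, U4=0 [inverted output] → 0 — matches
Only U4 inverted output reproduces the observed 0.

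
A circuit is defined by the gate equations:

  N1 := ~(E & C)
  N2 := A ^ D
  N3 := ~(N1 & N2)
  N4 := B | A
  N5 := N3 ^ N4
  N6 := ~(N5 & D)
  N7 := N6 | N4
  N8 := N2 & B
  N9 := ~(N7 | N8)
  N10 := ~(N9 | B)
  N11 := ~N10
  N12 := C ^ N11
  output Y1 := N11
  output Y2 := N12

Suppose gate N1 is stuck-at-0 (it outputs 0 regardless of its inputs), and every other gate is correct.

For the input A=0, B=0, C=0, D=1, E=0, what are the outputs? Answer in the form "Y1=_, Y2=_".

Propagate with N1 forced: N1=0 [stuck-at-0], N2=1, N3=1, N4=0, N5=1, N6=0, N7=0, N8=0, N9=1, N10=0, N11=1, N12=1.
So the outputs are Y1=1, Y2=1. (Without the fault they would be Y1=0, Y2=0.)

Y1=1, Y2=1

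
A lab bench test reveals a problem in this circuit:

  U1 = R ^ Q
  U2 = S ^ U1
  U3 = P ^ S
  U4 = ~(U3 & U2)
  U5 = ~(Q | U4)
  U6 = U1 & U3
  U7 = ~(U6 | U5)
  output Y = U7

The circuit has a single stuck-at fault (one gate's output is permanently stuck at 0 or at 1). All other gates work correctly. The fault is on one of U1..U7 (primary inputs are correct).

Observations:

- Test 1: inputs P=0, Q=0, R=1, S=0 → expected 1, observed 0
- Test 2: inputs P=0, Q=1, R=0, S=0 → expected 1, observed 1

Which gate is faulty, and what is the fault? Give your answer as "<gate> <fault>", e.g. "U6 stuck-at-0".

Fault-free values for test 1 (P=0, Q=0, R=1, S=0): U1=1, U2=1, U3=0, U4=1, U5=0, U6=0, U7=1, giving Y=1. Observed 0.
Test 1: faults giving observed 0 are {U3 stuck-at-1, U4 stuck-at-0, U5 stuck-at-1, U6 stuck-at-1, U7 stuck-at-0}.
Test 2 (P=0, Q=1, R=0, S=0): fault-free U1=1, U2=1, U3=0, U4=1, U5=0, U6=0, U7=1 → 1; observed 1. Eliminates U3 stuck-at-1, U5 stuck-at-1, U6 stuck-at-1, U7 stuck-at-0.
Only U4 stuck-at-0 is consistent with every test.

U4 stuck-at-0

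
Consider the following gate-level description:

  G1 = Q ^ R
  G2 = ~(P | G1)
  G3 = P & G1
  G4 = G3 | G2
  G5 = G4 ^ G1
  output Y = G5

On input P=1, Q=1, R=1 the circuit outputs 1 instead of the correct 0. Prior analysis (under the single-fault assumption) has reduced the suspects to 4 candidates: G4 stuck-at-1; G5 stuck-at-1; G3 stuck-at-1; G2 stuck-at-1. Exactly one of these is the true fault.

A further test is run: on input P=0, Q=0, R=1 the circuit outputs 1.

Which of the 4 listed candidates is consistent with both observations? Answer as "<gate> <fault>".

Evaluate each candidate on input P=0, Q=0, R=1:
  G4 stuck-at-1: G1=1, G2=0, G3=0, G4=1 [stuck-at-1], G5=0 → 0 — eliminated
  G5 stuck-at-1: G1=1, G2=0, G3=0, G4=0, G5=1 [stuck-at-1] → 1 — matches
  G3 stuck-at-1: G1=1, G2=0, G3=1 [stuck-at-1], G4=1, G5=0 → 0 — eliminated
  G2 stuck-at-1: G1=1, G2=1 [stuck-at-1], G3=0, G4=1, G5=0 → 0 — eliminated
Only G5 stuck-at-1 reproduces the observed 1.

G5 stuck-at-1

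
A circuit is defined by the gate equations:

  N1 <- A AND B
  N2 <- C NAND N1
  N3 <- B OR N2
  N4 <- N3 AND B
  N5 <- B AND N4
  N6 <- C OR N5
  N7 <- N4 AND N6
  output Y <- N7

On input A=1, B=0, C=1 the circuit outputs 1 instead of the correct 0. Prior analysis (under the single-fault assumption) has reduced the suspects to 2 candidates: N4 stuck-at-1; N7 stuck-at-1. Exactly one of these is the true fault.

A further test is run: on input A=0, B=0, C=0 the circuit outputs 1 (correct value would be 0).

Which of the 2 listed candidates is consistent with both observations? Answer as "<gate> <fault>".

N7 stuck-at-1

Evaluate each candidate on input A=0, B=0, C=0:
  N4 stuck-at-1: N1=0, N2=1, N3=1, N4=1 [stuck-at-1], N5=0, N6=0, N7=0 → 0 — eliminated
  N7 stuck-at-1: N1=0, N2=1, N3=1, N4=0, N5=0, N6=0, N7=1 [stuck-at-1] → 1 — matches
Only N7 stuck-at-1 reproduces the observed 1.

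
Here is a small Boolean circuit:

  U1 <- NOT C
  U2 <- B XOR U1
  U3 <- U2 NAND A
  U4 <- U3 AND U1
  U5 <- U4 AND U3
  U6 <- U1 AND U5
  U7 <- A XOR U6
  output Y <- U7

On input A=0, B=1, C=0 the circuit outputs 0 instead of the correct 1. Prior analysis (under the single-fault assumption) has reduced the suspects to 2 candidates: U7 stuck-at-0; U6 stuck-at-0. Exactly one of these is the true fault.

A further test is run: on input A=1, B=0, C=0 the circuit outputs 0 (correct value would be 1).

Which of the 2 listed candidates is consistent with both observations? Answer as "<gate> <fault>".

Evaluate each candidate on input A=1, B=0, C=0:
  U7 stuck-at-0: U1=1, U2=1, U3=0, U4=0, U5=0, U6=0, U7=0 [stuck-at-0] → 0 — matches
  U6 stuck-at-0: U1=1, U2=1, U3=0, U4=0, U5=0, U6=0 [stuck-at-0], U7=1 → 1 — eliminated
Only U7 stuck-at-0 reproduces the observed 0.

U7 stuck-at-0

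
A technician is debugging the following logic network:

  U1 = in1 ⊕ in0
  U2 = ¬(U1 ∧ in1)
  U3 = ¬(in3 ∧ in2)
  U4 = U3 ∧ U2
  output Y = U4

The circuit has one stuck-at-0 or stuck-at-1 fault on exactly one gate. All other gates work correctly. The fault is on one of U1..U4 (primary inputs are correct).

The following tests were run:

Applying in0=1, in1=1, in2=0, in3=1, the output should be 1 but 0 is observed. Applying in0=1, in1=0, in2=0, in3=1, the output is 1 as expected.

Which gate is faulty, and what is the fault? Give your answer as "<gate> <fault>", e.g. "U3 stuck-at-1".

U1 stuck-at-1

Fault-free values for test 1 (in0=1, in1=1, in2=0, in3=1): U1=0, U2=1, U3=1, U4=1, giving Y=1. Observed 0.
Test 1: faults giving observed 0 are {U1 stuck-at-1, U2 stuck-at-0, U3 stuck-at-0, U4 stuck-at-0}.
Test 2 (in0=1, in1=0, in2=0, in3=1): fault-free U1=1, U2=1, U3=1, U4=1 → 1; observed 1. Eliminates U2 stuck-at-0, U3 stuck-at-0, U4 stuck-at-0.
Only U1 stuck-at-1 is consistent with every test.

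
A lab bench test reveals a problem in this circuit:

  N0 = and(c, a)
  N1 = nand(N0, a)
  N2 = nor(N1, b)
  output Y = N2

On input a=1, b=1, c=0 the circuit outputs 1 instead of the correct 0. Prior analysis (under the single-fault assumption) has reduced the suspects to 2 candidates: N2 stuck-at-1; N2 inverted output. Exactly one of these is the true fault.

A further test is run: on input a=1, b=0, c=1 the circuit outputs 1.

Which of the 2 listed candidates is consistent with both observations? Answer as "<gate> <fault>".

Evaluate each candidate on input a=1, b=0, c=1:
  N2 stuck-at-1: N0=1, N1=0, N2=1 [stuck-at-1] → 1 — matches
  N2 inverted output: N0=1, N1=0, N2=0 [inverted output] → 0 — eliminated
Only N2 stuck-at-1 reproduces the observed 1.

N2 stuck-at-1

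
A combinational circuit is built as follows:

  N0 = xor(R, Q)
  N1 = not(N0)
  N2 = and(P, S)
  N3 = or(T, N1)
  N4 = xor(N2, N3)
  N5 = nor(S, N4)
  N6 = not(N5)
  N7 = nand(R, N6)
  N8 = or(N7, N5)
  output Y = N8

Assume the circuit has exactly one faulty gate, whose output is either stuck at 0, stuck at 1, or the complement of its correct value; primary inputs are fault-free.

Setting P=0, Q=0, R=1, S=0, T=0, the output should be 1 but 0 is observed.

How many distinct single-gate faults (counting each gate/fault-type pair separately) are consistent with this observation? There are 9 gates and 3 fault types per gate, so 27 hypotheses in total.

14

Fault-free: N0=1, N1=0, N2=0, N3=0, N4=0, N5=1, N6=0, N7=1, N8=1 → 1. Observed 0.
  N0: stuck-at-0, inverted output ✓; others ✗
  N1: stuck-at-1, inverted output ✓; others ✗
  N2: stuck-at-1, inverted output ✓; others ✗
  N3: stuck-at-1, inverted output ✓; others ✗
  N4: stuck-at-1, inverted output ✓; others ✗
  N5: stuck-at-0, inverted output ✓; others ✗
  N6: none of the 3 fault types match ✗
  N7: none of the 3 fault types match ✗
  N8: stuck-at-0, inverted output ✓; others ✗
Consistent faults: {N0 stuck-at-0, N0 inverted output, N1 stuck-at-1, N1 inverted output, N2 stuck-at-1, N2 inverted output, N3 stuck-at-1, N3 inverted output, N4 stuck-at-1, N4 inverted output, N5 stuck-at-0, N5 inverted output, N8 stuck-at-0, N8 inverted output} — 14 in all.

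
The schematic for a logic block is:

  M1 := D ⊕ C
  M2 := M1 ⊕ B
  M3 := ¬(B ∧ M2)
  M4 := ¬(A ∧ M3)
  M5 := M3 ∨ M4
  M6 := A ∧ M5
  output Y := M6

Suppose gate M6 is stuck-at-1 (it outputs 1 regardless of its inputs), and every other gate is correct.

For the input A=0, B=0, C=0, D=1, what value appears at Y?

1

Propagate with M6 forced: M1=1, M2=1, M3=1, M4=1, M5=1, M6=1 [stuck-at-1].
So Y = 1. (Without the fault it would be 0.)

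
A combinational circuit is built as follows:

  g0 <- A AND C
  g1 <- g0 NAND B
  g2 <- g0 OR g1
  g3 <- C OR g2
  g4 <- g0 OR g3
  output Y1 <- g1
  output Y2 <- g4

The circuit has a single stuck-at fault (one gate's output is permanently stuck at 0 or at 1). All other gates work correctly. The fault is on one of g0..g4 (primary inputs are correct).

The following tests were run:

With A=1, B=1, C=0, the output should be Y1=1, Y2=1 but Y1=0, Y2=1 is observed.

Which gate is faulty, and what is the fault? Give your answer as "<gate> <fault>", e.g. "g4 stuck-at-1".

Fault-free values for test 1 (A=1, B=1, C=0): g0=0, g1=1, g2=1, g3=1, g4=1, giving Y1=1, Y2=1. Observed Y1=0, Y2=1.
Test 1: faults giving observed Y1=0, Y2=1 are {g0 stuck-at-1}.
Only g0 stuck-at-1 is consistent with every test.

g0 stuck-at-1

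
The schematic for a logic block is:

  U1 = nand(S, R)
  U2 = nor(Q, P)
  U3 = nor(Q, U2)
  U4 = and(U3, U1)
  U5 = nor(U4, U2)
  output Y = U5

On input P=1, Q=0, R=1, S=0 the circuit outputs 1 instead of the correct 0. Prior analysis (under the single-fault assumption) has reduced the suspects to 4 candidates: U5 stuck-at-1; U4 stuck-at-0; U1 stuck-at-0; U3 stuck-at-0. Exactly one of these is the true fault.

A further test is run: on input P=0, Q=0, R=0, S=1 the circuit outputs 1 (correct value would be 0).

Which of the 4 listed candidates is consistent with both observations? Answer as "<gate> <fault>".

U5 stuck-at-1

Evaluate each candidate on input P=0, Q=0, R=0, S=1:
  U5 stuck-at-1: U1=1, U2=1, U3=0, U4=0, U5=1 [stuck-at-1] → 1 — matches
  U4 stuck-at-0: U1=1, U2=1, U3=0, U4=0 [stuck-at-0], U5=0 → 0 — eliminated
  U1 stuck-at-0: U1=0 [stuck-at-0], U2=1, U3=0, U4=0, U5=0 → 0 — eliminated
  U3 stuck-at-0: U1=1, U2=1, U3=0 [stuck-at-0], U4=0, U5=0 → 0 — eliminated
Only U5 stuck-at-1 reproduces the observed 1.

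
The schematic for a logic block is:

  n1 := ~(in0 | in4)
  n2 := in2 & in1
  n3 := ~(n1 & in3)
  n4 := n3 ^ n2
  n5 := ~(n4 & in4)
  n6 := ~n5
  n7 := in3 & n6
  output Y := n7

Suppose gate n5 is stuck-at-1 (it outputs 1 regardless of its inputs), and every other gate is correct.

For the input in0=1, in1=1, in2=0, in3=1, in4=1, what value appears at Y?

Propagate with n5 forced: n1=0, n2=0, n3=1, n4=1, n5=1 [stuck-at-1], n6=0, n7=0.
So Y = 0. (Without the fault it would be 1.)

0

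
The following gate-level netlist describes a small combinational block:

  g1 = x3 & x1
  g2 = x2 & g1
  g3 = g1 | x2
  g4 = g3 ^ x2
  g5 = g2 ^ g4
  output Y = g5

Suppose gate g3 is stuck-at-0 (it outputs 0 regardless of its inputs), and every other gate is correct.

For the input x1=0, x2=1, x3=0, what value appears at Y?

1

Propagate with g3 forced: g1=0, g2=0, g3=0 [stuck-at-0], g4=1, g5=1.
So Y = 1. (Without the fault it would be 0.)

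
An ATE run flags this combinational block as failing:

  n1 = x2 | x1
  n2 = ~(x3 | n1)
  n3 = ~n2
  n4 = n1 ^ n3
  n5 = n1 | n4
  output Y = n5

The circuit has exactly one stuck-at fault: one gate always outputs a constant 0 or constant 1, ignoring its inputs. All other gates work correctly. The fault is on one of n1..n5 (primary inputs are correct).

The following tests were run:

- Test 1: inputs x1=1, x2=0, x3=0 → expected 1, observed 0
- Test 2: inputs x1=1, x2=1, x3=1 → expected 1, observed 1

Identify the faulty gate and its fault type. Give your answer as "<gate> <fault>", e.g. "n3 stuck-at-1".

n1 stuck-at-0

Fault-free values for test 1 (x1=1, x2=0, x3=0): n1=1, n2=0, n3=1, n4=0, n5=1, giving Y=1. Observed 0.
Test 1: faults giving observed 0 are {n1 stuck-at-0, n5 stuck-at-0}.
Test 2 (x1=1, x2=1, x3=1): fault-free n1=1, n2=0, n3=1, n4=0, n5=1 → 1; observed 1. Eliminates n5 stuck-at-0.
Only n1 stuck-at-0 is consistent with every test.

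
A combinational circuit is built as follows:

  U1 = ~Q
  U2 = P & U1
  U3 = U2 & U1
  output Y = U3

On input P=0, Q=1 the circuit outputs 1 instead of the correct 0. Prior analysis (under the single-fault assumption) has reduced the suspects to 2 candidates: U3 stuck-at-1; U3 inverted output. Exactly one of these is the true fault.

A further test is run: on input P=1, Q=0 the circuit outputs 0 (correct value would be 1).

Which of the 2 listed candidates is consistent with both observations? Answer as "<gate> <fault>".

Evaluate each candidate on input P=1, Q=0:
  U3 stuck-at-1: U1=1, U2=1, U3=1 [stuck-at-1] → 1 — eliminated
  U3 inverted output: U1=1, U2=1, U3=0 [inverted output] → 0 — matches
Only U3 inverted output reproduces the observed 0.

U3 inverted output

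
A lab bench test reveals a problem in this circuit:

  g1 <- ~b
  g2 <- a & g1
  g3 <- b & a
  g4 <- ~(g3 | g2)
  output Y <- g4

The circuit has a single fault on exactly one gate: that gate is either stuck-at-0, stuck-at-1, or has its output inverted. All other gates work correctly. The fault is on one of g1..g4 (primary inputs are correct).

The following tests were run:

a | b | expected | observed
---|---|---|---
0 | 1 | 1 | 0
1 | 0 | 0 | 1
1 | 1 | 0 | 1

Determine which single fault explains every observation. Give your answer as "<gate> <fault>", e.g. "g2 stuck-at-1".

g4 inverted output

Fault-free values for test 1 (a=0, b=1): g1=0, g2=0, g3=0, g4=1, giving Y=1. Observed 0.
Test 1: faults giving observed 0 are {g2 stuck-at-1, g2 inverted output, g3 stuck-at-1, g3 inverted output, g4 stuck-at-0, g4 inverted output}.
Test 2 (a=1, b=0): fault-free g1=1, g2=1, g3=0, g4=0 → 0; observed 1. Eliminates g2 stuck-at-1, g3 stuck-at-1, g3 inverted output, g4 stuck-at-0.
Test 3 (a=1, b=1): fault-free g1=0, g2=0, g3=1, g4=0 → 0; observed 1. Eliminates g2 inverted output.
Only g4 inverted output is consistent with every test.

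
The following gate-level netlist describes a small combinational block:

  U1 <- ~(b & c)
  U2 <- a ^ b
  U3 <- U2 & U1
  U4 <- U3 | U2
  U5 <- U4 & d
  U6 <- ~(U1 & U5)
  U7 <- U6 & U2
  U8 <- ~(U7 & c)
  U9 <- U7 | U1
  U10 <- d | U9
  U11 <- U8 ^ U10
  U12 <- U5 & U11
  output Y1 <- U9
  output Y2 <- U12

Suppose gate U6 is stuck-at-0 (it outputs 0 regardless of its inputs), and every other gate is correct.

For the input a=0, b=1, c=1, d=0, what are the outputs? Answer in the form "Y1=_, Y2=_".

Propagate with U6 forced: U1=0, U2=1, U3=0, U4=1, U5=0, U6=0 [stuck-at-0], U7=0, U8=1, U9=0, U10=0, U11=1, U12=0.
So the outputs are Y1=0, Y2=0. (Without the fault they would be Y1=1, Y2=0.)

Y1=0, Y2=0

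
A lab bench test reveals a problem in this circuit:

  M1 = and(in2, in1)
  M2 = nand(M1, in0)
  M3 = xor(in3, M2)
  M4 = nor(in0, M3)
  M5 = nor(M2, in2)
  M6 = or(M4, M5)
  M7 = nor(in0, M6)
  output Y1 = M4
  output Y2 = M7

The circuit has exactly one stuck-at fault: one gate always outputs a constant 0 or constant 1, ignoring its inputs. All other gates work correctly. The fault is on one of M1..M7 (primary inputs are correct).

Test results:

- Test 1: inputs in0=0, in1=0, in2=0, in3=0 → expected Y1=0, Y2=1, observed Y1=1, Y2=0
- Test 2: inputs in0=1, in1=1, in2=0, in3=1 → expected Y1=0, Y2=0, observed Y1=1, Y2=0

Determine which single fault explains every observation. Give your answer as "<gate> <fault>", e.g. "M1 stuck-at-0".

M4 stuck-at-1

Fault-free values for test 1 (in0=0, in1=0, in2=0, in3=0): M1=0, M2=1, M3=1, M4=0, M5=0, M6=0, M7=1, giving Y1=0, Y2=1. Observed Y1=1, Y2=0.
Test 1: faults giving observed Y1=1, Y2=0 are {M2 stuck-at-0, M3 stuck-at-0, M4 stuck-at-1}.
Test 2 (in0=1, in1=1, in2=0, in3=1): fault-free M1=0, M2=1, M3=0, M4=0, M5=0, M6=0, M7=0 → Y1=0, Y2=0; observed Y1=1, Y2=0. Eliminates M2 stuck-at-0, M3 stuck-at-0.
Only M4 stuck-at-1 is consistent with every test.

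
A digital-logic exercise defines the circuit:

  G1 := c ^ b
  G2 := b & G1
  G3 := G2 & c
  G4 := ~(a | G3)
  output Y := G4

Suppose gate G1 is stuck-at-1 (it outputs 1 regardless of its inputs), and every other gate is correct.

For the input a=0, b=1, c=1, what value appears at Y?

Propagate with G1 forced: G1=1 [stuck-at-1], G2=1, G3=1, G4=0.
So Y = 0. (Without the fault it would be 1.)

0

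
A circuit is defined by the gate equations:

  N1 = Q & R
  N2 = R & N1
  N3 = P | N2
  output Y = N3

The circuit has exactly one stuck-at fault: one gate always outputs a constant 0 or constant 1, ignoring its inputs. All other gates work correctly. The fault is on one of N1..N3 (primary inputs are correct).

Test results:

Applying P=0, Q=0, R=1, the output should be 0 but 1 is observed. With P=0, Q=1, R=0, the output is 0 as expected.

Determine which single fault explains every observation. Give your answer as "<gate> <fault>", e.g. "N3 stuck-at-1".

N1 stuck-at-1

Fault-free values for test 1 (P=0, Q=0, R=1): N1=0, N2=0, N3=0, giving Y=0. Observed 1.
Test 1: faults giving observed 1 are {N1 stuck-at-1, N2 stuck-at-1, N3 stuck-at-1}.
Test 2 (P=0, Q=1, R=0): fault-free N1=0, N2=0, N3=0 → 0; observed 0. Eliminates N2 stuck-at-1, N3 stuck-at-1.
Only N1 stuck-at-1 is consistent with every test.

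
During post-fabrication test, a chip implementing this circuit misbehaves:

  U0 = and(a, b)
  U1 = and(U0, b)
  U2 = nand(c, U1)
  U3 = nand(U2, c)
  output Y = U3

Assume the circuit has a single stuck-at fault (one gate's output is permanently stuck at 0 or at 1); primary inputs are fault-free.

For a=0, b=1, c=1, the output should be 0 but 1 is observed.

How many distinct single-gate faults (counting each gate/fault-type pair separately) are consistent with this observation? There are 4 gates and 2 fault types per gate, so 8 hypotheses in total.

Fault-free: U0=0, U1=0, U2=1, U3=0 → 0. Observed 1.
  U0 stuck-at-0: output 0 ✗
  U0 stuck-at-1: output 1 ✓
  U1 stuck-at-0: output 0 ✗
  U1 stuck-at-1: output 1 ✓
  U2 stuck-at-0: output 1 ✓
  U2 stuck-at-1: output 0 ✗
  U3 stuck-at-0: output 0 ✗
  U3 stuck-at-1: output 1 ✓
Consistent faults: {U0 stuck-at-1, U1 stuck-at-1, U2 stuck-at-0, U3 stuck-at-1} — 4 in all.

4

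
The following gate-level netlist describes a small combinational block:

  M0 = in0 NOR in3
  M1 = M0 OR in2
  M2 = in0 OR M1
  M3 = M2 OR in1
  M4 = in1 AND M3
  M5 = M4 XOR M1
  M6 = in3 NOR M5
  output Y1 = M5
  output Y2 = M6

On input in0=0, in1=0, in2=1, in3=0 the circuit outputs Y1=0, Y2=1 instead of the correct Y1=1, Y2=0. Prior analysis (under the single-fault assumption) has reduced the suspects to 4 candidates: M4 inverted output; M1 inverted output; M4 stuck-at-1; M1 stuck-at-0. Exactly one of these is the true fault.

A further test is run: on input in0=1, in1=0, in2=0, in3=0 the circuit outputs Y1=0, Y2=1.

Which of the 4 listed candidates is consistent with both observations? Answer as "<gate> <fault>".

M1 stuck-at-0

Evaluate each candidate on input in0=1, in1=0, in2=0, in3=0:
  M4 inverted output: M0=0, M1=0, M2=1, M3=1, M4=1 [inverted output], M5=1, M6=0 → Y1=1, Y2=0 — eliminated
  M1 inverted output: M0=0, M1=1 [inverted output], M2=1, M3=1, M4=0, M5=1, M6=0 → Y1=1, Y2=0 — eliminated
  M4 stuck-at-1: M0=0, M1=0, M2=1, M3=1, M4=1 [stuck-at-1], M5=1, M6=0 → Y1=1, Y2=0 — eliminated
  M1 stuck-at-0: M0=0, M1=0 [stuck-at-0], M2=1, M3=1, M4=0, M5=0, M6=1 → Y1=0, Y2=1 — matches
Only M1 stuck-at-0 reproduces the observed Y1=0, Y2=1.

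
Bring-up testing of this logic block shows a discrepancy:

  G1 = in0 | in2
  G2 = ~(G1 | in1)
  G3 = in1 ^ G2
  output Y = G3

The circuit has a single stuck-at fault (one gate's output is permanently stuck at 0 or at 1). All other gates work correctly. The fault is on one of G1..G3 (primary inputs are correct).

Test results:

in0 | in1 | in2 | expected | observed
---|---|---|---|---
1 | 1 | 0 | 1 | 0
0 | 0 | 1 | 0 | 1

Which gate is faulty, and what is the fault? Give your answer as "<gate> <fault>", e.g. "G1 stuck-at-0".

Fault-free values for test 1 (in0=1, in1=1, in2=0): G1=1, G2=0, G3=1, giving Y=1. Observed 0.
Test 1: faults giving observed 0 are {G2 stuck-at-1, G3 stuck-at-0}.
Test 2 (in0=0, in1=0, in2=1): fault-free G1=1, G2=0, G3=0 → 0; observed 1. Eliminates G3 stuck-at-0.
Only G2 stuck-at-1 is consistent with every test.

G2 stuck-at-1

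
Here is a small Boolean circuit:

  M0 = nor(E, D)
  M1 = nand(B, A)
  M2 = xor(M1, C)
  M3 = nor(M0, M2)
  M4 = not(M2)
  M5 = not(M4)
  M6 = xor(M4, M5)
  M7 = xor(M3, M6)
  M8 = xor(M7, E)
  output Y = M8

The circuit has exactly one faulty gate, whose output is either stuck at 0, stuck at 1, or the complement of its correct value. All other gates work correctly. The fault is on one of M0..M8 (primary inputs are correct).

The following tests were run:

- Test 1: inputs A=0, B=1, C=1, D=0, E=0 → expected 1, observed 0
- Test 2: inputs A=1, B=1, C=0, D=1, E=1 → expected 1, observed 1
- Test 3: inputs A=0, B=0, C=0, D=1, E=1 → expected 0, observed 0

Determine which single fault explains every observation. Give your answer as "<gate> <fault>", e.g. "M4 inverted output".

M0 stuck-at-0

Fault-free values for test 1 (A=0, B=1, C=1, D=0, E=0): M0=1, M1=1, M2=0, M3=0, M4=1, M5=0, M6=1, M7=1, M8=1, giving Y=1. Observed 0.
Test 1: faults giving observed 0 are {M0 stuck-at-0, M0 inverted output, M3 stuck-at-1, M3 inverted output, M5 stuck-at-1, M5 inverted output, M6 stuck-at-0, M6 inverted output, M7 stuck-at-0, M7 inverted output, M8 stuck-at-0, M8 inverted output}.
Test 2 (A=1, B=1, C=0, D=1, E=1): fault-free M0=0, M1=0, M2=0, M3=1, M4=1, M5=0, M6=1, M7=0, M8=1 → 1; observed 1. Eliminates M0 inverted output, M3 inverted output, M5 stuck-at-1, M5 inverted output, M6 stuck-at-0, M6 inverted output, M7 inverted output, M8 stuck-at-0, M8 inverted output.
Test 3 (A=0, B=0, C=0, D=1, E=1): fault-free M0=0, M1=1, M2=1, M3=0, M4=0, M5=1, M6=1, M7=1, M8=0 → 0; observed 0. Eliminates M3 stuck-at-1, M7 stuck-at-0.
Only M0 stuck-at-0 is consistent with every test.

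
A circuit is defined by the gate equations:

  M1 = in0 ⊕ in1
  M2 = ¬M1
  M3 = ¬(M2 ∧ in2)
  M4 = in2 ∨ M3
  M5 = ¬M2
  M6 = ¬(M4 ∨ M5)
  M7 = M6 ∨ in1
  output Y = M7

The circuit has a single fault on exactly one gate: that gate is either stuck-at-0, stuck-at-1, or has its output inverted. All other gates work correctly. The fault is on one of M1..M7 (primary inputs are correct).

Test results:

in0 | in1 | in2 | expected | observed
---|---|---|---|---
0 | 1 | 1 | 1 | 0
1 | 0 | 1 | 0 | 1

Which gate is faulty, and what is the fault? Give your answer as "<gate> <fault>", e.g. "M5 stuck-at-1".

Fault-free values for test 1 (in0=0, in1=1, in2=1): M1=1, M2=0, M3=1, M4=1, M5=1, M6=0, M7=1, giving Y=1. Observed 0.
Test 1: faults giving observed 0 are {M7 stuck-at-0, M7 inverted output}.
Test 2 (in0=1, in1=0, in2=1): fault-free M1=1, M2=0, M3=1, M4=1, M5=1, M6=0, M7=0 → 0; observed 1. Eliminates M7 stuck-at-0.
Only M7 inverted output is consistent with every test.

M7 inverted output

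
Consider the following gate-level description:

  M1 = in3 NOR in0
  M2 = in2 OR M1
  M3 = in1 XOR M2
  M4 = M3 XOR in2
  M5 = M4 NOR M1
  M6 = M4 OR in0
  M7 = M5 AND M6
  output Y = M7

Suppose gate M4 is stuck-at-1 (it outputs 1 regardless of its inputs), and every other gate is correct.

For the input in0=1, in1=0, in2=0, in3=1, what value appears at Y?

Propagate with M4 forced: M1=0, M2=0, M3=0, M4=1 [stuck-at-1], M5=0, M6=1, M7=0.
So Y = 0. (Without the fault it would be 1.)

0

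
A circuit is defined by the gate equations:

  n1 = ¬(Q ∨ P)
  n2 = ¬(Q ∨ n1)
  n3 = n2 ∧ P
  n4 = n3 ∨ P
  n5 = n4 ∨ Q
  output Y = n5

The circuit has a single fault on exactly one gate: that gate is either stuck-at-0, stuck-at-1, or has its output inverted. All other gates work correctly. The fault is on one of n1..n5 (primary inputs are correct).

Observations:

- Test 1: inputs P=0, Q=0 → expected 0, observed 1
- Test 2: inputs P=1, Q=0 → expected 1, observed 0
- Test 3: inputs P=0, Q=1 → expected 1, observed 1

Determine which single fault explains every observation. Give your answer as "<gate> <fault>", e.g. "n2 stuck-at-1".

Fault-free values for test 1 (P=0, Q=0): n1=1, n2=0, n3=0, n4=0, n5=0, giving Y=0. Observed 1.
Test 1: faults giving observed 1 are {n3 stuck-at-1, n3 inverted output, n4 stuck-at-1, n4 inverted output, n5 stuck-at-1, n5 inverted output}.
Test 2 (P=1, Q=0): fault-free n1=0, n2=1, n3=1, n4=1, n5=1 → 1; observed 0. Eliminates n3 stuck-at-1, n3 inverted output, n4 stuck-at-1, n5 stuck-at-1.
Test 3 (P=0, Q=1): fault-free n1=0, n2=0, n3=0, n4=0, n5=1 → 1; observed 1. Eliminates n5 inverted output.
Only n4 inverted output is consistent with every test.

n4 inverted output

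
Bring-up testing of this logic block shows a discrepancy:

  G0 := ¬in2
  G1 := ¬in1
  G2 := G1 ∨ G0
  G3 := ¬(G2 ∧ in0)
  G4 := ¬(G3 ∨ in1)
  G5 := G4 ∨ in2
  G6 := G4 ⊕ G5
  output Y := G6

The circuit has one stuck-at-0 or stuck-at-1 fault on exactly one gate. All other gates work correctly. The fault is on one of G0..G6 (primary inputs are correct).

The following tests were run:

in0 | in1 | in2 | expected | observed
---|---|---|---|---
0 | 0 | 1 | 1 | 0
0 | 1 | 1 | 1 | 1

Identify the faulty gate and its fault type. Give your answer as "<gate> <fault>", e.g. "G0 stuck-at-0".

Fault-free values for test 1 (in0=0, in1=0, in2=1): G0=0, G1=1, G2=1, G3=1, G4=0, G5=1, G6=1, giving Y=1. Observed 0.
Test 1: faults giving observed 0 are {G3 stuck-at-0, G4 stuck-at-1, G5 stuck-at-0, G6 stuck-at-0}.
Test 2 (in0=0, in1=1, in2=1): fault-free G0=0, G1=0, G2=0, G3=1, G4=0, G5=1, G6=1 → 1; observed 1. Eliminates G4 stuck-at-1, G5 stuck-at-0, G6 stuck-at-0.
Only G3 stuck-at-0 is consistent with every test.

G3 stuck-at-0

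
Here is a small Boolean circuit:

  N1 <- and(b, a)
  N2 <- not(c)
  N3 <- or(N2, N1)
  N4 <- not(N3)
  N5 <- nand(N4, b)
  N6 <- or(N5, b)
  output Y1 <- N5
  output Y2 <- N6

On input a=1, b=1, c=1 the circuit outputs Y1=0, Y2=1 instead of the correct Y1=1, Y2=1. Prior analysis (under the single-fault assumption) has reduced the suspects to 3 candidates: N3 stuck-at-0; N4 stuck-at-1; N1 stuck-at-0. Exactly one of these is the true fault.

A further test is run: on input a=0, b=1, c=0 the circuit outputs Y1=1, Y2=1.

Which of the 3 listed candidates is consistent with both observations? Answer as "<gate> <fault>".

Evaluate each candidate on input a=0, b=1, c=0:
  N3 stuck-at-0: N1=0, N2=1, N3=0 [stuck-at-0], N4=1, N5=0, N6=1 → Y1=0, Y2=1 — eliminated
  N4 stuck-at-1: N1=0, N2=1, N3=1, N4=1 [stuck-at-1], N5=0, N6=1 → Y1=0, Y2=1 — eliminated
  N1 stuck-at-0: N1=0 [stuck-at-0], N2=1, N3=1, N4=0, N5=1, N6=1 → Y1=1, Y2=1 — matches
Only N1 stuck-at-0 reproduces the observed Y1=1, Y2=1.

N1 stuck-at-0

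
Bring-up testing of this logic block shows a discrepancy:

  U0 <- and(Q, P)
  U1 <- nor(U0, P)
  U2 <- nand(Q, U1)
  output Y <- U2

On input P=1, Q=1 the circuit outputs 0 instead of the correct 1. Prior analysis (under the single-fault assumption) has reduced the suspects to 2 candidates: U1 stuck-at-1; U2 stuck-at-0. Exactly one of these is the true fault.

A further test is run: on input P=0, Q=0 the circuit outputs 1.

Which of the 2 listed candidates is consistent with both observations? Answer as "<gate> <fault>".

U1 stuck-at-1

Evaluate each candidate on input P=0, Q=0:
  U1 stuck-at-1: U0=0, U1=1 [stuck-at-1], U2=1 → 1 — matches
  U2 stuck-at-0: U0=0, U1=1, U2=0 [stuck-at-0] → 0 — eliminated
Only U1 stuck-at-1 reproduces the observed 1.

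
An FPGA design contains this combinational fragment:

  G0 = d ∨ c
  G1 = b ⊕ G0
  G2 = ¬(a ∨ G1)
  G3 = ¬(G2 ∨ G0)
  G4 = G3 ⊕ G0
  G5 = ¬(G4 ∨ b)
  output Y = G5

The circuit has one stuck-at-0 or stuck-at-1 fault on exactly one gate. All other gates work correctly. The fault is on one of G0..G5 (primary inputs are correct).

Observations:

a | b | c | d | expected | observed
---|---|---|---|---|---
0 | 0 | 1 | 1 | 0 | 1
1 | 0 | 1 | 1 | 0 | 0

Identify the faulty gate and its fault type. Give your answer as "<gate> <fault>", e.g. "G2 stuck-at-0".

Fault-free values for test 1 (a=0, b=0, c=1, d=1): G0=1, G1=1, G2=0, G3=0, G4=1, G5=0, giving Y=0. Observed 1.
Test 1: faults giving observed 1 are {G0 stuck-at-0, G3 stuck-at-1, G4 stuck-at-0, G5 stuck-at-1}.
Test 2 (a=1, b=0, c=1, d=1): fault-free G0=1, G1=1, G2=0, G3=0, G4=1, G5=0 → 0; observed 0. Eliminates G3 stuck-at-1, G4 stuck-at-0, G5 stuck-at-1.
Only G0 stuck-at-0 is consistent with every test.

G0 stuck-at-0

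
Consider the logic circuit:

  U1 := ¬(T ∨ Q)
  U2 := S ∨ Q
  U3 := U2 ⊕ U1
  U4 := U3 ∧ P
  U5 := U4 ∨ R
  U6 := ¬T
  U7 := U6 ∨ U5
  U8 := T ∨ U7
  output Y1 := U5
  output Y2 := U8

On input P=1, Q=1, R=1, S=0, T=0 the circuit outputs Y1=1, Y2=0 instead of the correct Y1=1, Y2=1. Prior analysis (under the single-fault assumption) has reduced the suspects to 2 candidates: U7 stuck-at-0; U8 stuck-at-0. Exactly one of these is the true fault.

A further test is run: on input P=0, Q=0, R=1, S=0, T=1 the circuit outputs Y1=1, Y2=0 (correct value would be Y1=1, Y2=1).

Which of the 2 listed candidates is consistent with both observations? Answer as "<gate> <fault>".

Evaluate each candidate on input P=0, Q=0, R=1, S=0, T=1:
  U7 stuck-at-0: U1=0, U2=0, U3=0, U4=0, U5=1, U6=0, U7=0 [stuck-at-0], U8=1 → Y1=1, Y2=1 — eliminated
  U8 stuck-at-0: U1=0, U2=0, U3=0, U4=0, U5=1, U6=0, U7=1, U8=0 [stuck-at-0] → Y1=1, Y2=0 — matches
Only U8 stuck-at-0 reproduces the observed Y1=1, Y2=0.

U8 stuck-at-0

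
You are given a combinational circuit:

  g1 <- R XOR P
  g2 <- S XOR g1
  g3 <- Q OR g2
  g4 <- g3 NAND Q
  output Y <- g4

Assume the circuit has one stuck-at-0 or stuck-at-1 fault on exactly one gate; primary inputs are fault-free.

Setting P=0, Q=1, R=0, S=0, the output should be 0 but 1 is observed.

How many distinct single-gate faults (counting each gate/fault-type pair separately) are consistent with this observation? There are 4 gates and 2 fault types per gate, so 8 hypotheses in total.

2

Fault-free: g1=0, g2=0, g3=1, g4=0 → 0. Observed 1.
  g1 stuck-at-0: output 0 ✗
  g1 stuck-at-1: output 0 ✗
  g2 stuck-at-0: output 0 ✗
  g2 stuck-at-1: output 0 ✗
  g3 stuck-at-0: output 1 ✓
  g3 stuck-at-1: output 0 ✗
  g4 stuck-at-0: output 0 ✗
  g4 stuck-at-1: output 1 ✓
Consistent faults: {g3 stuck-at-0, g4 stuck-at-1} — 2 in all.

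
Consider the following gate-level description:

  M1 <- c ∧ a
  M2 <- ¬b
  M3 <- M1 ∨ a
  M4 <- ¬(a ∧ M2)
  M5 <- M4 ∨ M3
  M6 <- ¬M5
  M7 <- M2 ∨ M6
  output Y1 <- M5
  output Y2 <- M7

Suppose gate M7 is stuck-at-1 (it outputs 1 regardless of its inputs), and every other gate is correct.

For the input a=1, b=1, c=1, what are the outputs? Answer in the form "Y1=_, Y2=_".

Propagate with M7 forced: M1=1, M2=0, M3=1, M4=1, M5=1, M6=0, M7=1 [stuck-at-1].
So the outputs are Y1=1, Y2=1. (Without the fault they would be Y1=1, Y2=0.)

Y1=1, Y2=1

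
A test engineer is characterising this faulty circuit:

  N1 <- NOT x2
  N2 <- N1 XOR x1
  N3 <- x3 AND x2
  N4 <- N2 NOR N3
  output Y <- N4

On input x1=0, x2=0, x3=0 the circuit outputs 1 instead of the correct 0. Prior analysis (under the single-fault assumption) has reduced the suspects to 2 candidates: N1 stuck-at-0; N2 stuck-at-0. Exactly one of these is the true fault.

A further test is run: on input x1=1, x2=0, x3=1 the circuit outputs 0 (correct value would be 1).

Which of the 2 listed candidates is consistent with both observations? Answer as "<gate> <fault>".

Evaluate each candidate on input x1=1, x2=0, x3=1:
  N1 stuck-at-0: N1=0 [stuck-at-0], N2=1, N3=0, N4=0 → 0 — matches
  N2 stuck-at-0: N1=1, N2=0 [stuck-at-0], N3=0, N4=1 → 1 — eliminated
Only N1 stuck-at-0 reproduces the observed 0.

N1 stuck-at-0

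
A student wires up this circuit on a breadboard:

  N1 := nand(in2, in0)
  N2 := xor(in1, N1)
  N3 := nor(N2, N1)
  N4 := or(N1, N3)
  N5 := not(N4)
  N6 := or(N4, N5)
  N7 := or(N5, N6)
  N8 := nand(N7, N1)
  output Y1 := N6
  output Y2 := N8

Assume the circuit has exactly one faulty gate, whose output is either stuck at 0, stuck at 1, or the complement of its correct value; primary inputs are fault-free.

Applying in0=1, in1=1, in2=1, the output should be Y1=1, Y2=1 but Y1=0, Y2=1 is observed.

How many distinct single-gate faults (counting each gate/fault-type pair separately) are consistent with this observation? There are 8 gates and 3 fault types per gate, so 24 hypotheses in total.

4

Fault-free: N1=0, N2=1, N3=0, N4=0, N5=1, N6=1, N7=1, N8=1 → Y1=1, Y2=1. Observed Y1=0, Y2=1.
  N1: none of the 3 fault types match ✗
  N2: none of the 3 fault types match ✗
  N3: none of the 3 fault types match ✗
  N4: none of the 3 fault types match ✗
  N5: stuck-at-0, inverted output ✓; others ✗
  N6: stuck-at-0, inverted output ✓; others ✗
  N7: none of the 3 fault types match ✗
  N8: none of the 3 fault types match ✗
Consistent faults: {N5 stuck-at-0, N5 inverted output, N6 stuck-at-0, N6 inverted output} — 4 in all.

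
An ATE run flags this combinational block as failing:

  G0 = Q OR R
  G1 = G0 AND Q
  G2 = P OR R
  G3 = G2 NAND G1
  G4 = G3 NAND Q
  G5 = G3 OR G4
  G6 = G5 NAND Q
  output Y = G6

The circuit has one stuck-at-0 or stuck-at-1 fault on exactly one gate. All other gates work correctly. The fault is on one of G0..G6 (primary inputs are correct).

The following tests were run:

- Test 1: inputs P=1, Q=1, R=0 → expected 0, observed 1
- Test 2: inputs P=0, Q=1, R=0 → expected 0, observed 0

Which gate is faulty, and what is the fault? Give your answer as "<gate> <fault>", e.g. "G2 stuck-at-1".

G4 stuck-at-0

Fault-free values for test 1 (P=1, Q=1, R=0): G0=1, G1=1, G2=1, G3=0, G4=1, G5=1, G6=0, giving Y=0. Observed 1.
Test 1: faults giving observed 1 are {G4 stuck-at-0, G5 stuck-at-0, G6 stuck-at-1}.
Test 2 (P=0, Q=1, R=0): fault-free G0=1, G1=1, G2=0, G3=1, G4=0, G5=1, G6=0 → 0; observed 0. Eliminates G5 stuck-at-0, G6 stuck-at-1.
Only G4 stuck-at-0 is consistent with every test.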